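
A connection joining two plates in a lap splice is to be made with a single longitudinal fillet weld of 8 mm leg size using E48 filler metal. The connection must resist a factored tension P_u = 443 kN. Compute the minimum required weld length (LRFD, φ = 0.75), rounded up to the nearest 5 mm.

L = 365 mm

E48XX → F_EXX = 480 MPa.
Throat t_e = 0.707 × 8 = 5.656 mm.
φr_n = 0.75 × 0.6 × 480 × 5.656 × 10⁻³ = 1.222 kN/mm.
L_req = P_u / φr_n = 443 / 1.222 = 362.6 mm total.
Round up → use L = 365 mm.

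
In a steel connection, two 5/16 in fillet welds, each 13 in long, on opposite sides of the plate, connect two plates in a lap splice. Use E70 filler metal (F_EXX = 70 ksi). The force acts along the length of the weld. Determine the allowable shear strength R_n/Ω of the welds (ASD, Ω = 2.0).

Effective throat t_e = 0.707 × 0.3125 = 0.2209 in.
Total length L = 26 in; A_we = 0.2209 × 26 = 5.744 in².
F_nw = 0.6 F_EXX = 0.6 × 70 = 42 ksi.
R_n = 42 × 5.744 = 241.3 kip; R_n/Ω = 241.3/2.0 = 120.6 kip.

R_n/Ω ≈ 121 kip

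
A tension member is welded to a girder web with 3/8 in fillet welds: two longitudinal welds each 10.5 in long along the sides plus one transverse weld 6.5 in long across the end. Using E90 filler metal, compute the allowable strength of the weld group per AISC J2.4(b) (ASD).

E90XX → F_EXX = 90 ksi.
t_e = 0.707 × 0.375 = 0.2651 in.
R_nwl = 0.6 × 90 × 0.2651 × 21 = 300.7 kip (longitudinal, 2 welds).
R_nwt = 0.6 × 90 × 0.2651 × 6.5 = 93.06 kip (transverse, base value).
(i) R_nwl + R_nwt = 393.7 kip; (ii) 0.85 R_nwl + 1.5 R_nwt = 395.1 kip.
R_n = max = 395.1 kip [governs: (ii)]; R_n/Ω = 197.6 kip.

R_n/Ω ≈ 198 kip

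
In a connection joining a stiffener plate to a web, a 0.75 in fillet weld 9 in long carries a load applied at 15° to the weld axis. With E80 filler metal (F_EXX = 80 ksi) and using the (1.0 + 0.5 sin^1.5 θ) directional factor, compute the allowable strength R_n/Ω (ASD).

t_e = 0.707 × 0.75 = 0.5302 in; A_we = 0.5302 × 9 = 4.772 in².
Directional factor: 1.0 + 0.5 sin^1.5(15°) = 1.066.
F_nw = 0.6 × 80 × 1.066 = 51.16 ksi.
R_n/Ω = (51.16 × 4.772) / 2.0 = 122.1 kip.

R_n/Ω ≈ 122 kip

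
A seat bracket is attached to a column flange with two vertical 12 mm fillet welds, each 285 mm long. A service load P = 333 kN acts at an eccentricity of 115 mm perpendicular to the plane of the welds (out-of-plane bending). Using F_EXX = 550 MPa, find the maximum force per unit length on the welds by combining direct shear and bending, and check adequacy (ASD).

L_w = 2 × 285 = 570 mm; section modulus (unit throat) S = 2 × L²/6 = 27080 mm².
Direct shear f_v = P/L_w = 333×10³/570 = 584.2 N/mm.
Moment M = P × e = 333×10³ × 115 = 38295000 N·mm; bending f_b = M/S = 1414 N/mm.
f_max = √(f_v² + f_b²) = √(584.2² + 1414²) = 1530 N/mm.
r_n/Ω = (1/2.0) × 0.6 × 550 × (0.707 × 12) = 1400 N/mm → NOT adequate.

f_max ≈ 1530 N/mm; NOT adequate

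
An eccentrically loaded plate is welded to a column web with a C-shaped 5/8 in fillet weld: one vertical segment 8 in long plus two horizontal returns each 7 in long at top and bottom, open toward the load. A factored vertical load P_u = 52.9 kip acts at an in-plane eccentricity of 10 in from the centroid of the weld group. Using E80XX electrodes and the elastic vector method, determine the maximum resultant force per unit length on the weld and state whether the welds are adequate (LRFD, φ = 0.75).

E80XX → F_EXX = 80 ksi.
Total weld length L_w = 22 in. Treat welds as unit-width lines.
Centroid: x̄ = 2×7×3.5 / 22 = 2.227 in from the vertical weld.
Polar moment about centroid: J = I_x + I_y = [8³/12 + 2×7×4²] + [8×2.227² + 2(7³/12 + 7×1.273²)] = 386.2 in³.
Direct shear f_v = P/L_w = 52.9 / 22 = 2.405 kip/in (vertical).
Torsion M = P·e = 52.9 × 10 = 529 kip·in.
Critical point at (x, y) = (4.773, 4) from centroid. f_tx = M·y/J = 5.479 kip/in; f_ty = M·x/J = 6.538 kip/in.
Resultant f_max = √[f_tx² + (f_v + f_ty)²] = √[5.479² + (2.405 + 6.538)²] = 10.49 kip/in.
Capacity per unit length: φr_n = 0.75 × 0.6 × 80 × (0.707 × 0.625) = 15.91 kip/in.
10.49 ≤ 15.91 → adequate.

f_max ≈ 10.5 kip/in; adequate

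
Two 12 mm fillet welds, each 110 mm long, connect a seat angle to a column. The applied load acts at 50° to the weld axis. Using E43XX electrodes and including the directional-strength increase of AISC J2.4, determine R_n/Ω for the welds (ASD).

R_n/Ω ≈ 321 kN

E43XX → F_EXX = 430 MPa.
t_e = 0.707 × 12 = 8.484 mm; A_we = 8.484 × 220 = 1866 mm².
Directional factor: 1.0 + 0.5 sin^1.5(50°) = 1.335.
F_nw = 0.6 × 430 × 1.335 = 344.5 MPa.
R_n/Ω = (344.5 × 1866) / 2.0 × 10⁻³ = 321.5 kN.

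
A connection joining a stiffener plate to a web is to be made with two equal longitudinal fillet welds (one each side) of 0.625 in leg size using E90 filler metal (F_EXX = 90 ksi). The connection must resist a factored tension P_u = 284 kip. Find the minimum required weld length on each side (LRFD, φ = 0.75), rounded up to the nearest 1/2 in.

L = 8 in on each side

Throat t_e = 0.707 × 0.625 = 0.4419 in.
φr_n = 0.75 × 0.6 × 90 × 0.4419 = 17.9 kip/in.
L_req = P_u / φr_n = 284 / 17.9 = 15.87 in total.
Per side: 15.87 / 2 = 7.935 in.
Round up → use L = 8 in on each side.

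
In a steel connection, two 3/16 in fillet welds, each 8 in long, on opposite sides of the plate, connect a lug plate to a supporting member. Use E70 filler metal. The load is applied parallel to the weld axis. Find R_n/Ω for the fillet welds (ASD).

R_n/Ω ≈ 44.5 kip

E70XX → F_EXX = 70 ksi.
Effective throat t_e = 0.707 × 0.1875 = 0.1326 in.
Total length L = 16 in; A_we = 0.1326 × 16 = 2.121 in².
F_nw = 0.6 F_EXX = 0.6 × 70 = 42 ksi.
R_n = 42 × 2.121 = 89.08 kip; R_n/Ω = 89.08/2.0 = 44.54 kip.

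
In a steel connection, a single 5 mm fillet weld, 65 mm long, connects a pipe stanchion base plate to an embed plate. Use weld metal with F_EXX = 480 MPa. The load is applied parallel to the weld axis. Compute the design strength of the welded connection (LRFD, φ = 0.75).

φR_n ≈ 49.6 kN

Effective throat t_e = 0.707 × 5 = 3.535 mm.
Total length L = 65 mm; A_we = 3.535 × 65 = 229.8 mm².
F_nw = 0.6 F_EXX = 0.6 × 480 = 288 MPa.
φR_n = 0.75 × 288 × 229.8 × 10⁻³ = 49.63 kN.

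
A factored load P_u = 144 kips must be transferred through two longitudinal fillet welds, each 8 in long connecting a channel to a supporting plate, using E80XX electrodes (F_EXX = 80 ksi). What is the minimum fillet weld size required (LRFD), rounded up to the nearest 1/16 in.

Total weld length L = 16 in.
Required throat t_e = P_u / (φ × 0.6 F_EXX × L) = 144 / (0.75 × 0.6 × 80 × 16) = 0.25 in.
Required leg w = t_e / 0.707 = 0.3536 in → use 3/8 in.

w = 3/8 in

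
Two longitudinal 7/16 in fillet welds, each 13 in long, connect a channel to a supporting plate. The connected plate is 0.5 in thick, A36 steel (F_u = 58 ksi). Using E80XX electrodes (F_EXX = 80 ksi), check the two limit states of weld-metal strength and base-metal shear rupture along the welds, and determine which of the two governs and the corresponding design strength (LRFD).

φR_n ≈ 290 kip (weld metal governs)

t_e = 0.707 × 0.4375 = 0.3093 in; L = 26 in.
Weld metal: φR_n = 0.75 × 0.6 × 80 × 0.3093 × 26 = 289.5 kip.
Base metal (shear rupture): φR_n = 0.75 × 0.6 × 58 × 0.5 × 26 = 339.3 kip.
Governing: weld metal.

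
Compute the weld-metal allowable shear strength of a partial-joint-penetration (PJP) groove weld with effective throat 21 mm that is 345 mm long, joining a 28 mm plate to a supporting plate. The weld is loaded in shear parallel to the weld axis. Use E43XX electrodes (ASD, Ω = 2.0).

R_n/Ω ≈ 935 kN

E43XX → F_EXX = 430 MPa.
Effective throat (given) t_e = 21 mm.
A_we = 21 × 345 = 7245 mm².
F_nw = 0.6 F_EXX = 258 MPa.
R_n/Ω = (258 × 7245) / 2.0 × 10⁻³ = 934.6 kN.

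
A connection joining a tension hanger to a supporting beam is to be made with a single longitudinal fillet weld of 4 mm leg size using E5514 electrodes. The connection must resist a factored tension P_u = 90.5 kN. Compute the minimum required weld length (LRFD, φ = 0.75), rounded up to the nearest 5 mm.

E55XX → F_EXX = 550 MPa.
Throat t_e = 0.707 × 4 = 2.828 mm.
φr_n = 0.75 × 0.6 × 550 × 2.828 × 10⁻³ = 0.6999 kN/mm.
L_req = P_u / φr_n = 90.5 / 0.6999 = 129.3 mm total.
Round up → use L = 130 mm.

L = 130 mm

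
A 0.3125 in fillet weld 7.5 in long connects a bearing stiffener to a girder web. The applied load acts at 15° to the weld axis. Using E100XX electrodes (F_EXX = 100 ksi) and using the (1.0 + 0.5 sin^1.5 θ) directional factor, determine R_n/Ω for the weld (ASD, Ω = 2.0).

t_e = 0.707 × 0.3125 = 0.2209 in; A_we = 0.2209 × 7.5 = 1.657 in².
Directional factor: 1.0 + 0.5 sin^1.5(15°) = 1.066.
F_nw = 0.6 × 100 × 1.066 = 63.95 ksi.
R_n/Ω = (63.95 × 1.657) / 2.0 = 52.98 kips.

R_n/Ω ≈ 53 kips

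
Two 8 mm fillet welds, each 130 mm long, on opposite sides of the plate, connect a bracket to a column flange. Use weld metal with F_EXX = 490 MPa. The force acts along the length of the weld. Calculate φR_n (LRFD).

Effective throat t_e = 0.707 × 8 = 5.656 mm.
Total length L = 260 mm; A_we = 5.656 × 260 = 1471 mm².
F_nw = 0.6 F_EXX = 0.6 × 490 = 294 MPa.
φR_n = 0.75 × 294 × 1471 × 10⁻³ = 324.3 kN.

φR_n ≈ 324 kN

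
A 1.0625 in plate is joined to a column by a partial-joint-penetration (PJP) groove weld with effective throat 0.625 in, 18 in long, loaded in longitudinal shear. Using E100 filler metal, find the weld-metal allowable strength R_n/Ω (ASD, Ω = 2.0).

E100XX → F_EXX = 100 ksi.
Effective throat (given) t_e = 0.625 in.
A_we = 0.625 × 18 = 11.25 in².
F_nw = 0.6 F_EXX = 60 ksi.
R_n/Ω = (60 × 11.25) / 2.0 = 337.5 kips.

R_n/Ω ≈ 338 kips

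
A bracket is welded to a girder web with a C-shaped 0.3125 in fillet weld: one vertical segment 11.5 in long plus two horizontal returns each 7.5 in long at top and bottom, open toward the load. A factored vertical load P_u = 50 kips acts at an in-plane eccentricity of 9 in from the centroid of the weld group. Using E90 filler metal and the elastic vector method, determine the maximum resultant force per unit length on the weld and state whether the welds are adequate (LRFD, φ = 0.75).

f_max ≈ 5.97 kip/in; adequate

E90XX → F_EXX = 90 ksi.
Total weld length L_w = 26.5 in. Treat welds as unit-width lines.
Centroid: x̄ = 2×7.5×3.75 / 26.5 = 2.123 in from the vertical weld.
Polar moment about centroid: J = I_x + I_y = [11.5³/12 + 2×7.5×5.75²] + [11.5×2.123² + 2(7.5³/12 + 7.5×1.627²)] = 784.5 in³.
Direct shear f_v = P/L_w = 50 / 26.5 = 1.887 kip/in (vertical).
Torsion M = P·e = 50 × 9 = 450 kip·in.
Critical point at (x, y) = (5.377, 5.75) from centroid. f_tx = M·y/J = 3.298 kip/in; f_ty = M·x/J = 3.084 kip/in.
Resultant f_max = √[f_tx² + (f_v + f_ty)²] = √[3.298² + (1.887 + 3.084)²] = 5.966 kip/in.
Capacity per unit length: φr_n = 0.75 × 0.6 × 90 × (0.707 × 0.3125) = 8.948 kip/in.
5.966 ≤ 8.948 → adequate.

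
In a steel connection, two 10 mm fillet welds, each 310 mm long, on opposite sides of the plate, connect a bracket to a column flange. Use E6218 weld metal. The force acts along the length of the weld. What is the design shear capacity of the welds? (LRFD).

φR_n ≈ 1220 kN

E62XX → F_EXX = 620 MPa.
Effective throat t_e = 0.707 × 10 = 7.07 mm.
Total length L = 620 mm; A_we = 7.07 × 620 = 4383 mm².
F_nw = 0.6 F_EXX = 0.6 × 620 = 372 MPa.
φR_n = 0.75 × 372 × 4383 × 10⁻³ = 1223 kN.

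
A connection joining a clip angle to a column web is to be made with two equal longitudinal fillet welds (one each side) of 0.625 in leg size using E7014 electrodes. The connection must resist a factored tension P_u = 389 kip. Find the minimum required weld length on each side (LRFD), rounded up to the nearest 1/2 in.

L = 14 in on each side

E70XX → F_EXX = 70 ksi.
Throat t_e = 0.707 × 0.625 = 0.4419 in.
φr_n = 0.75 × 0.6 × 70 × 0.4419 = 13.92 kip/in.
L_req = P_u / φr_n = 389 / 13.92 = 27.95 in total.
Per side: 27.95 / 2 = 13.97 in.
Round up → use L = 14 in on each side.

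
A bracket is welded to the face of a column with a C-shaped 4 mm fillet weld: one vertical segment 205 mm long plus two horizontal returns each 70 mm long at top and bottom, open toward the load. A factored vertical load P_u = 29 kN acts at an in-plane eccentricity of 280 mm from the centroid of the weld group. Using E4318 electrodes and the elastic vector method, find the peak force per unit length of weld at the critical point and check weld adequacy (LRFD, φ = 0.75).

E43XX → F_EXX = 430 MPa.
Total weld length L_w = 345 mm. Treat welds as unit-width lines.
Centroid: x̄ = 2×70×35 / 345 = 14.2 mm from the vertical weld.
Polar moment about centroid: J = I_x + I_y = [205³/12 + 2×70×102.5²] + [205×14.2² + 2(70³/12 + 70×20.8²)] = 2348000 mm³.
Direct shear f_v = P/L_w = 29×10³ / 345 = 84.06 N/mm (vertical).
Torsion M = P·e = 29×10³ × 280 = 8120000 N·mm.
Critical point at (x, y) = (55.8, 102.5) from centroid. f_tx = M·y/J = 354.5 N/mm; f_ty = M·x/J = 193 N/mm.
Resultant f_max = √[f_tx² + (f_v + f_ty)²] = √[354.5² + (84.06 + 193)²] = 449.9 N/mm.
Capacity per unit length: φr_n = 0.75 × 0.6 × 430 × (0.707 × 4) = 547.2 N/mm.
449.9 ≤ 547.2 → adequate.

f_max ≈ 450 N/mm; adequate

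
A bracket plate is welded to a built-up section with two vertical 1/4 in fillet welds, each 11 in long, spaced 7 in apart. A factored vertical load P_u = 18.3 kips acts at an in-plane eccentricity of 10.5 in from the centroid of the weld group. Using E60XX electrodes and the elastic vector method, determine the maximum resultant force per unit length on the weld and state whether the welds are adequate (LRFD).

E60XX → F_EXX = 60 ksi.
Total weld length L_w = 22 in. Treat welds as unit-width lines.
Polar moment about centroid: J = 2[d³/12 + d(b/2)²] = 2[11³/12 + 11×3.5²] = 491.3 in³.
Direct shear f_v = P/L_w = 18.3 / 22 = 0.8318 kip/in (vertical).
Torsion M = P·e = 18.3 × 10.5 = 192.15 kip·in.
Critical point at (x, y) = (3.5, 5.5) from centroid. f_tx = M·y/J = 2.151 kip/in; f_ty = M·x/J = 1.369 kip/in.
Resultant f_max = √[f_tx² + (f_v + f_ty)²] = √[2.151² + (0.8318 + 1.369)²] = 3.077 kip/in.
Capacity per unit length: φr_n = 0.75 × 0.6 × 60 × (0.707 × 0.25) = 4.772 kip/in.
3.077 ≤ 4.772 → adequate.

f_max ≈ 3.08 kip/in; adequate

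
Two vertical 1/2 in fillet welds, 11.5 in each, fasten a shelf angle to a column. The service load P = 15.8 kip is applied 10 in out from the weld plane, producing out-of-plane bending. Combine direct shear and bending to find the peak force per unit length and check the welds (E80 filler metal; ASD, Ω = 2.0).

E80XX → F_EXX = 80 ksi.
L_w = 2 × 11.5 = 23 in; section modulus (unit throat) S = 2 × L²/6 = 44.08 in².
Direct shear f_v = P/L_w = 15.8/23 = 0.687 kip/in.
Moment M = P × e = 15.8 × 10 = 158 kip·in; bending f_b = M/S = 3.584 kip/in.
f_max = √(f_v² + f_b²) = √(0.687² + 3.584²) = 3.649 kip/in.
r_n/Ω = (1/2.0) × 0.6 × 80 × (0.707 × 0.5) = 8.484 kip/in → adequate.

f_max ≈ 3.65 kip/in; adequate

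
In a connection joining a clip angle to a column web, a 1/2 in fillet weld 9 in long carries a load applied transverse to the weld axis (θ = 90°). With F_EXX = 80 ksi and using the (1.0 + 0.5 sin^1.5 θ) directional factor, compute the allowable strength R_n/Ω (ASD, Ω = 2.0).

t_e = 0.707 × 0.5 = 0.3535 in; A_we = 0.3535 × 9 = 3.181 in².
Directional factor: 1.0 + 0.5 sin^1.5(90°) = 1.5.
F_nw = 0.6 × 80 × 1.5 = 72 ksi.
R_n/Ω = (72 × 3.181) / 2.0 = 114.5 kip.

R_n/Ω ≈ 115 kip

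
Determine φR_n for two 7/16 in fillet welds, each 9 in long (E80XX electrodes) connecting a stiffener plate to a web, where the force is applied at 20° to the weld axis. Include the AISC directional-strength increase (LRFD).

φR_n ≈ 220 kips

E80XX → F_EXX = 80 ksi.
t_e = 0.707 × 0.4375 = 0.3093 in; A_we = 0.3093 × 18 = 5.568 in².
Directional factor: 1.0 + 0.5 sin^1.5(20°) = 1.1.
F_nw = 0.6 × 80 × 1.1 = 52.8 ksi.
φR_n = 0.75 × 52.8 × 5.568 = 220.5 kips.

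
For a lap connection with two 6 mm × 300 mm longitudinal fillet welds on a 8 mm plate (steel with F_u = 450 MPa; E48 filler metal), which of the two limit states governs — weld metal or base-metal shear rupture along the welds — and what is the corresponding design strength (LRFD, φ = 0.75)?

φR_n ≈ 550 kN (weld metal governs)

E48XX → F_EXX = 480 MPa.
t_e = 0.707 × 6 = 4.242 mm; L = 600 mm.
Weld metal: φR_n = 0.75 × 0.6 × 480 × 4.242 × 600 × 10⁻³ = 549.8 kN.
Base metal (shear rupture): φR_n = 0.75 × 0.6 × 450 × 8 × 600 × 10⁻³ = 972 kN.
Governing: weld metal.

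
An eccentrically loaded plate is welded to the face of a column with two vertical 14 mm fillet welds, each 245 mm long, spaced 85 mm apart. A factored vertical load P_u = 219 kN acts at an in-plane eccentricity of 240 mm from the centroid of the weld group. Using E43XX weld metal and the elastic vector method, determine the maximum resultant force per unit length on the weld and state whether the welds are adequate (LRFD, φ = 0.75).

E43XX → F_EXX = 430 MPa.
Total weld length L_w = 490 mm. Treat welds as unit-width lines.
Polar moment about centroid: J = 2[d³/12 + d(b/2)²] = 2[245³/12 + 245×42.5²] = 3336000 mm³.
Direct shear f_v = P/L_w = 219×10³ / 490 = 446.9 N/mm (vertical).
Torsion M = P·e = 219×10³ × 240 = 52560000 N·mm.
Critical point at (x, y) = (42.5, 122.5) from centroid. f_tx = M·y/J = 1930 N/mm; f_ty = M·x/J = 669.6 N/mm.
Resultant f_max = √[f_tx² + (f_v + f_ty)²] = √[1930² + (446.9 + 669.6)²] = 2230 N/mm.
Capacity per unit length: φr_n = 0.75 × 0.6 × 430 × (0.707 × 14) = 1915 N/mm.
2230 > 1915 → NOT adequate.

f_max ≈ 2230 N/mm; NOT adequate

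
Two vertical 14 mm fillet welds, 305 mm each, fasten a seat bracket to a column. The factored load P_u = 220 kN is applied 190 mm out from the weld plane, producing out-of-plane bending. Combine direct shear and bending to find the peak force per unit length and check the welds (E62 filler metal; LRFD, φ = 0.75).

E62XX → F_EXX = 620 MPa.
L_w = 2 × 305 = 610 mm; section modulus (unit throat) S = 2 × L²/6 = 31010 mm².
Direct shear f_v = P/L_w = 220×10³/610 = 360.7 N/mm.
Moment M = P × e = 220×10³ × 190 = 41800000 N·mm; bending f_b = M/S = 1348 N/mm.
f_max = √(f_v² + f_b²) = √(360.7² + 1348²) = 1395 N/mm.
φr_n = 0.75 × 0.6 × 620 × (0.707 × 14) = 2762 N/mm → adequate.

f_max ≈ 1400 N/mm; adequate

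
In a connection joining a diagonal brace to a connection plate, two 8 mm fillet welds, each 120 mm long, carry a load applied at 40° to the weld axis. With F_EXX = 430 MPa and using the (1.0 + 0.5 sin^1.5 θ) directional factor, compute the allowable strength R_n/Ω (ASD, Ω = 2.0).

t_e = 0.707 × 8 = 5.656 mm; A_we = 5.656 × 240 = 1357 mm².
Directional factor: 1.0 + 0.5 sin^1.5(40°) = 1.258.
F_nw = 0.6 × 430 × 1.258 = 324.5 MPa.
R_n/Ω = (324.5 × 1357) / 2.0 × 10⁻³ = 220.2 kN.

R_n/Ω ≈ 220 kN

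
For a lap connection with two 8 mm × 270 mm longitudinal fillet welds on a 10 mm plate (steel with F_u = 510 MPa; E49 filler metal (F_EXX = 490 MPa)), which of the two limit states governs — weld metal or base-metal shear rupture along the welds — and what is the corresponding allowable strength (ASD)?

R_n/Ω ≈ 449 kN (weld metal governs)

t_e = 0.707 × 8 = 5.656 mm; L = 540 mm.
Weld metal: R_n/Ω = (1/2.0) × 0.6 × 490 × 5.656 × 540 × 10⁻³ = 449 kN.
Base metal (shear rupture): R_n/Ω = (1/2.0) × 0.6 × 510 × 10 × 540 × 10⁻³ = 826.2 kN.
Governing: weld metal.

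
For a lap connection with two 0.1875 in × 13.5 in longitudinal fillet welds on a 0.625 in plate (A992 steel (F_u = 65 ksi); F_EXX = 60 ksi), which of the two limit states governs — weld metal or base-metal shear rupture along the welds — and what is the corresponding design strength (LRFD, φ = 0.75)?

φR_n ≈ 96.6 kip (weld metal governs)

t_e = 0.707 × 0.1875 = 0.1326 in; L = 27 in.
Weld metal: φR_n = 0.75 × 0.6 × 60 × 0.1326 × 27 = 96.64 kip.
Base metal (shear rupture): φR_n = 0.75 × 0.6 × 65 × 0.625 × 27 = 493.6 kip.
Governing: weld metal.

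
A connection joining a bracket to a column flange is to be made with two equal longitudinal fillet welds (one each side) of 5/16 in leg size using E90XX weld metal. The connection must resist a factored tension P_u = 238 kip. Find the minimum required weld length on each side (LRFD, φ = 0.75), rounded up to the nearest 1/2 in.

E90XX → F_EXX = 90 ksi.
Throat t_e = 0.707 × 0.3125 = 0.2209 in.
φr_n = 0.75 × 0.6 × 90 × 0.2209 = 8.948 kip/in.
L_req = P_u / φr_n = 238 / 8.948 = 26.6 in total.
Per side: 26.6 / 2 = 13.3 in.
Round up → use L = 13.5 in on each side.

L = 13.5 in on each side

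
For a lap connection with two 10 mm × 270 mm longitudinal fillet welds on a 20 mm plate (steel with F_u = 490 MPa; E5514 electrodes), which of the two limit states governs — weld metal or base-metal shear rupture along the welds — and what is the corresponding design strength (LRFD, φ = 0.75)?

E55XX → F_EXX = 550 MPa.
t_e = 0.707 × 10 = 7.07 mm; L = 540 mm.
Weld metal: φR_n = 0.75 × 0.6 × 550 × 7.07 × 540 × 10⁻³ = 944.9 kN.
Base metal (shear rupture): φR_n = 0.75 × 0.6 × 490 × 20 × 540 × 10⁻³ = 2381 kN.
Governing: weld metal.

φR_n ≈ 945 kN (weld metal governs)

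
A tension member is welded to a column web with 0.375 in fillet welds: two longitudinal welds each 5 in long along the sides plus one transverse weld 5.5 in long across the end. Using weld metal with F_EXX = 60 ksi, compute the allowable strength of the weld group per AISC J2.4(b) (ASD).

R_n/Ω ≈ 79.9 kips

t_e = 0.707 × 0.375 = 0.2651 in.
R_nwl = 0.6 × 60 × 0.2651 × 10 = 95.44 kips (longitudinal, 2 welds).
R_nwt = 0.6 × 60 × 0.2651 × 5.5 = 52.49 kips (transverse, base value).
(i) R_nwl + R_nwt = 147.9 kips; (ii) 0.85 R_nwl + 1.5 R_nwt = 159.9 kips.
R_n = max = 159.9 kips [governs: (ii)]; R_n/Ω = 79.94 kips.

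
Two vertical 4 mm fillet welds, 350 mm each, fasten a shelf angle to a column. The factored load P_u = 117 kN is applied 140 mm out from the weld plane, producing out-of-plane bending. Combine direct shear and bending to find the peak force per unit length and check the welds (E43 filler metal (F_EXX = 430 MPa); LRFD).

f_max ≈ 435 N/mm; adequate

L_w = 2 × 350 = 700 mm; section modulus (unit throat) S = 2 × L²/6 = 40830 mm².
Direct shear f_v = P/L_w = 117×10³/700 = 167.1 N/mm.
Moment M = P × e = 117×10³ × 140 = 16380000 N·mm; bending f_b = M/S = 401.1 N/mm.
f_max = √(f_v² + f_b²) = √(167.1² + 401.1²) = 434.6 N/mm.
φr_n = 0.75 × 0.6 × 430 × (0.707 × 4) = 547.2 N/mm → adequate.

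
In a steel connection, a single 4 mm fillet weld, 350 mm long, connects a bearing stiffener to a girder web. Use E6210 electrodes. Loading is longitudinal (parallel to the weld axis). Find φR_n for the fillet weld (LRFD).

E62XX → F_EXX = 620 MPa.
Effective throat t_e = 0.707 × 4 = 2.828 mm.
Total length L = 350 mm; A_we = 2.828 × 350 = 989.8 mm².
F_nw = 0.6 F_EXX = 0.6 × 620 = 372 MPa.
φR_n = 0.75 × 372 × 989.8 × 10⁻³ = 276.2 kN.

φR_n ≈ 276 kN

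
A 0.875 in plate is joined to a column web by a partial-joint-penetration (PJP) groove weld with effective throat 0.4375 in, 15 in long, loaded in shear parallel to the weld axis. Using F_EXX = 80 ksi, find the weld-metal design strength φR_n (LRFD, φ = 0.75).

Effective throat (given) t_e = 0.4375 in.
A_we = 0.4375 × 15 = 6.562 in².
F_nw = 0.6 F_EXX = 48 ksi.
φR_n = 0.75 × 48 × 6.562 = 236.2 kip.

φR_n ≈ 236 kip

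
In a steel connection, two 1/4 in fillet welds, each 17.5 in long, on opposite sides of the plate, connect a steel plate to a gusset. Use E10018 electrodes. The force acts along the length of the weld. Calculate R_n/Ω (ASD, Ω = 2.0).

R_n/Ω ≈ 186 kips

E100XX → F_EXX = 100 ksi.
Effective throat t_e = 0.707 × 0.25 = 0.1767 in.
Total length L = 35 in; A_we = 0.1767 × 35 = 6.186 in².
F_nw = 0.6 F_EXX = 0.6 × 100 = 60 ksi.
R_n = 60 × 6.186 = 371.2 kips; R_n/Ω = 371.2/2.0 = 185.6 kips.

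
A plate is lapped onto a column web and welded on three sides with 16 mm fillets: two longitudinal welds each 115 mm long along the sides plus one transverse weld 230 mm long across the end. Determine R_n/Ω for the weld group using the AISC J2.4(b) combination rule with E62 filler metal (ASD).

E62XX → F_EXX = 620 MPa.
t_e = 0.707 × 16 = 11.31 mm.
R_nwl = 0.6 × 620 × 11.31 × 230 × 10⁻³ = 967.9 kN (longitudinal, 2 welds).
R_nwt = 0.6 × 620 × 11.31 × 230 × 10⁻³ = 967.9 kN (transverse, base value).
(i) R_nwl + R_nwt = 1936 kN; (ii) 0.85 R_nwl + 1.5 R_nwt = 2274 kN.
R_n = max = 2274 kN [governs: (ii)]; R_n/Ω = 1137 kN.

R_n/Ω ≈ 1140 kN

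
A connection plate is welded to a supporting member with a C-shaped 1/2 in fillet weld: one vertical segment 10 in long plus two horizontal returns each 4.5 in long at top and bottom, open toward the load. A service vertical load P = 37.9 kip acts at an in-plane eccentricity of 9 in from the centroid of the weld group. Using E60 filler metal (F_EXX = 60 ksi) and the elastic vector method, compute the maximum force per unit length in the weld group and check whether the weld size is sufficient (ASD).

f_max ≈ 7.27 kip/in; NOT adequate

Total weld length L_w = 19 in. Treat welds as unit-width lines.
Centroid: x̄ = 2×4.5×2.25 / 19 = 1.066 in from the vertical weld.
Polar moment about centroid: J = I_x + I_y = [10³/12 + 2×4.5×5²] + [10×1.066² + 2(4.5³/12 + 4.5×1.184²)] = 347.5 in³.
Direct shear f_v = P/L_w = 37.9 / 19 = 1.995 kip/in (vertical).
Torsion M = P·e = 37.9 × 9 = 341.1 kip·in.
Critical point at (x, y) = (3.434, 5) from centroid. f_tx = M·y/J = 4.908 kip/in; f_ty = M·x/J = 3.371 kip/in.
Resultant f_max = √[f_tx² + (f_v + f_ty)²] = √[4.908² + (1.995 + 3.371)²] = 7.272 kip/in.
Capacity per unit length: r_n/Ω = (1/2.0) × 0.6 × 60 × (0.707 × 0.5) = 6.363 kip/in.
7.272 > 6.363 → NOT adequate.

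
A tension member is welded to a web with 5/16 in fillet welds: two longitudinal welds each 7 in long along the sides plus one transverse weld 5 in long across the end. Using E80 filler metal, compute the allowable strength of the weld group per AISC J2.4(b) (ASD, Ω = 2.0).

E80XX → F_EXX = 80 ksi.
t_e = 0.707 × 0.3125 = 0.2209 in.
R_nwl = 0.6 × 80 × 0.2209 × 14 = 148.5 kip (longitudinal, 2 welds).
R_nwt = 0.6 × 80 × 0.2209 × 5 = 53.02 kip (transverse, base value).
(i) R_nwl + R_nwt = 201.5 kip; (ii) 0.85 R_nwl + 1.5 R_nwt = 205.7 kip.
R_n = max = 205.7 kip [governs: (ii)]; R_n/Ω = 102.9 kip.

R_n/Ω ≈ 103 kip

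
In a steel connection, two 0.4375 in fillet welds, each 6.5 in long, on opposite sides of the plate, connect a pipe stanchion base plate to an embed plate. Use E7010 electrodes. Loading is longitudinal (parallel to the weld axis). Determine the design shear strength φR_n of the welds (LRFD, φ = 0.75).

E70XX → F_EXX = 70 ksi.
Effective throat t_e = 0.707 × 0.4375 = 0.3093 in.
Total length L = 13 in; A_we = 0.3093 × 13 = 4.021 in².
F_nw = 0.6 F_EXX = 0.6 × 70 = 42 ksi.
φR_n = 0.75 × 42 × 4.021 = 126.7 kips.

φR_n ≈ 127 kips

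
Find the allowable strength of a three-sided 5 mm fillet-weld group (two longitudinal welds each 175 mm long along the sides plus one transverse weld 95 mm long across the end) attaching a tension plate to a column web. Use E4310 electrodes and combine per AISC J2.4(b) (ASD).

R_n/Ω ≈ 203 kN

E43XX → F_EXX = 430 MPa.
t_e = 0.707 × 5 = 3.535 mm.
R_nwl = 0.6 × 430 × 3.535 × 350 × 10⁻³ = 319.2 kN (longitudinal, 2 welds).
R_nwt = 0.6 × 430 × 3.535 × 95 × 10⁻³ = 86.64 kN (transverse, base value).
(i) R_nwl + R_nwt = 405.9 kN; (ii) 0.85 R_nwl + 1.5 R_nwt = 401.3 kN.
R_n = max = 405.9 kN [governs: (i)]; R_n/Ω = 202.9 kN.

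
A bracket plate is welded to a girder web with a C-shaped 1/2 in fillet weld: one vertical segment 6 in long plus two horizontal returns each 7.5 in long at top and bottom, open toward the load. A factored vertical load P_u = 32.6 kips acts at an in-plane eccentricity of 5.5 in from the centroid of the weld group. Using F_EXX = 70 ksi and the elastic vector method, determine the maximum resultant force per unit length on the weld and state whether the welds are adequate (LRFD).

f_max ≈ 4.98 kip/in; adequate

Total weld length L_w = 21 in. Treat welds as unit-width lines.
Centroid: x̄ = 2×7.5×3.75 / 21 = 2.679 in from the vertical weld.
Polar moment about centroid: J = I_x + I_y = [6³/12 + 2×7.5×3²] + [6×2.679² + 2(7.5³/12 + 7.5×1.071²)] = 283.6 in³.
Direct shear f_v = P/L_w = 32.6 / 21 = 1.552 kip/in (vertical).
Torsion M = P·e = 32.6 × 5.5 = 179.3 kip·in.
Critical point at (x, y) = (4.821, 3) from centroid. f_tx = M·y/J = 1.897 kip/in; f_ty = M·x/J = 3.048 kip/in.
Resultant f_max = √[f_tx² + (f_v + f_ty)²] = √[1.897² + (1.552 + 3.048)²] = 4.977 kip/in.
Capacity per unit length: φr_n = 0.75 × 0.6 × 70 × (0.707 × 0.5) = 11.14 kip/in.
4.977 ≤ 11.14 → adequate.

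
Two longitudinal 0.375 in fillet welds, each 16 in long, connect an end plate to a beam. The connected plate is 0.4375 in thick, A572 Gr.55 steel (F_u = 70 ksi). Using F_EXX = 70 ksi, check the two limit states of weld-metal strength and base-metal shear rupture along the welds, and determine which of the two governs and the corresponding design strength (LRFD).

t_e = 0.707 × 0.375 = 0.2651 in; L = 32 in.
Weld metal: φR_n = 0.75 × 0.6 × 70 × 0.2651 × 32 = 267.2 kip.
Base metal (shear rupture): φR_n = 0.75 × 0.6 × 70 × 0.4375 × 32 = 441 kip.
Governing: weld metal.

φR_n ≈ 267 kip (weld metal governs)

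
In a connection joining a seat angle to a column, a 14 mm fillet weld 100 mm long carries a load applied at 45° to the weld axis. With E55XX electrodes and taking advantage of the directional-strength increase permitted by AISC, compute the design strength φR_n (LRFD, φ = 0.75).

E55XX → F_EXX = 550 MPa.
t_e = 0.707 × 14 = 9.898 mm; A_we = 9.898 × 100 = 989.8 mm².
Directional factor: 1.0 + 0.5 sin^1.5(45°) = 1.297.
F_nw = 0.6 × 550 × 1.297 = 428.1 MPa.
φR_n = 0.75 × 428.1 × 989.8 × 10⁻³ = 317.8 kN.

φR_n ≈ 318 kN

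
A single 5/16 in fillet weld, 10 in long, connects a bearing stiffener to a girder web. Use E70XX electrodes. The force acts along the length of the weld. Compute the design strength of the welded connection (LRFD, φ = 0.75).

E70XX → F_EXX = 70 ksi.
Effective throat t_e = 0.707 × 0.3125 = 0.2209 in.
Total length L = 10 in; A_we = 0.2209 × 10 = 2.209 in².
F_nw = 0.6 F_EXX = 0.6 × 70 = 42 ksi.
φR_n = 0.75 × 42 × 2.209 = 69.6 kip.

φR_n ≈ 69.6 kip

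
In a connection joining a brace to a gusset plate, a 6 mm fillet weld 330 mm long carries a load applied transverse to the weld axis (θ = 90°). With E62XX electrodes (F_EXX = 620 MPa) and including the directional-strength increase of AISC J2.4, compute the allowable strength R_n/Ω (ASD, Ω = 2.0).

t_e = 0.707 × 6 = 4.242 mm; A_we = 4.242 × 330 = 1400 mm².
Directional factor: 1.0 + 0.5 sin^1.5(90°) = 1.5.
F_nw = 0.6 × 620 × 1.5 = 558 MPa.
R_n/Ω = (558 × 1400) / 2.0 × 10⁻³ = 390.6 kN.

R_n/Ω ≈ 391 kN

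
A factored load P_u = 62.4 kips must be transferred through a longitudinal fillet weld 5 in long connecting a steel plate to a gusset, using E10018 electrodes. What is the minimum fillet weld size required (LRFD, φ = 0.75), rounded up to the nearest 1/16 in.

E100XX → F_EXX = 100 ksi.
Total weld length L = 5 in.
Required throat t_e = P_u / (φ × 0.6 F_EXX × L) = 62.4 / (0.75 × 0.6 × 100 × 5) = 0.2773 in.
Required leg w = t_e / 0.707 = 0.3923 in → use 7/16 in.

w = 7/16 in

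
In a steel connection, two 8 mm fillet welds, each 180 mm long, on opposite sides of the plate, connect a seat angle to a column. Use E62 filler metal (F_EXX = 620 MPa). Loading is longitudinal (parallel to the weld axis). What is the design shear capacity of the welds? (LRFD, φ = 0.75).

φR_n ≈ 568 kN

Effective throat t_e = 0.707 × 8 = 5.656 mm.
Total length L = 360 mm; A_we = 5.656 × 360 = 2036 mm².
F_nw = 0.6 F_EXX = 0.6 × 620 = 372 MPa.
φR_n = 0.75 × 372 × 2036 × 10⁻³ = 568.1 kN.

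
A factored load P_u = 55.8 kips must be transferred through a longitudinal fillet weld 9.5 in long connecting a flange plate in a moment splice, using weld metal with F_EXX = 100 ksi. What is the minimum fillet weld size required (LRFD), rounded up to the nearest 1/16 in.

Total weld length L = 9.5 in.
Required throat t_e = P_u / (φ × 0.6 F_EXX × L) = 55.8 / (0.75 × 0.6 × 100 × 9.5) = 0.1305 in.
Required leg w = t_e / 0.707 = 0.1846 in → use 3/16 in.

w = 3/16 in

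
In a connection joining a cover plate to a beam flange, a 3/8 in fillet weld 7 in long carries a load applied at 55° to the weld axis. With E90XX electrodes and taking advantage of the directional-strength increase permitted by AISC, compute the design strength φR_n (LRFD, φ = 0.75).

E90XX → F_EXX = 90 ksi.
t_e = 0.707 × 0.375 = 0.2651 in; A_we = 0.2651 × 7 = 1.856 in².
Directional factor: 1.0 + 0.5 sin^1.5(55°) = 1.371.
F_nw = 0.6 × 90 × 1.371 = 74.02 ksi.
φR_n = 0.75 × 74.02 × 1.856 = 103 kips.

φR_n ≈ 103 kips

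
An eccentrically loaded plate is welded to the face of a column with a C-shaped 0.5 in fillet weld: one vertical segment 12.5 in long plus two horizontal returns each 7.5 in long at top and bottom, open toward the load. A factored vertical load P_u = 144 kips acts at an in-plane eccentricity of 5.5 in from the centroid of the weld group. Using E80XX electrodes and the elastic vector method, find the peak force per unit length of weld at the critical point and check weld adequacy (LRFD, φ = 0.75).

E80XX → F_EXX = 80 ksi.
Total weld length L_w = 27.5 in. Treat welds as unit-width lines.
Centroid: x̄ = 2×7.5×3.75 / 27.5 = 2.045 in from the vertical weld.
Polar moment about centroid: J = I_x + I_y = [12.5³/12 + 2×7.5×6.25²] + [12.5×2.045² + 2(7.5³/12 + 7.5×1.705²)] = 914.9 in³.
Direct shear f_v = P/L_w = 144 / 27.5 = 5.236 kip/in (vertical).
Torsion M = P·e = 144 × 5.5 = 792 kip·in.
Critical point at (x, y) = (5.455, 6.25) from centroid. f_tx = M·y/J = 5.41 kip/in; f_ty = M·x/J = 4.722 kip/in.
Resultant f_max = √[f_tx² + (f_v + f_ty)²] = √[5.41² + (5.236 + 4.722)²] = 11.33 kip/in.
Capacity per unit length: φr_n = 0.75 × 0.6 × 80 × (0.707 × 0.5) = 12.73 kip/in.
11.33 ≤ 12.73 → adequate.

f_max ≈ 11.3 kip/in; adequate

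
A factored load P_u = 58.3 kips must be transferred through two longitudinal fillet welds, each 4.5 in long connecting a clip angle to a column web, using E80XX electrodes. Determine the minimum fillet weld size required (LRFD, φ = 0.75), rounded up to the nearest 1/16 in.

E80XX → F_EXX = 80 ksi.
Total weld length L = 9 in.
Required throat t_e = P_u / (φ × 0.6 F_EXX × L) = 58.3 / (0.75 × 0.6 × 80 × 9) = 0.1799 in.
Required leg w = t_e / 0.707 = 0.2545 in → use 5/16 in.

w = 5/16 in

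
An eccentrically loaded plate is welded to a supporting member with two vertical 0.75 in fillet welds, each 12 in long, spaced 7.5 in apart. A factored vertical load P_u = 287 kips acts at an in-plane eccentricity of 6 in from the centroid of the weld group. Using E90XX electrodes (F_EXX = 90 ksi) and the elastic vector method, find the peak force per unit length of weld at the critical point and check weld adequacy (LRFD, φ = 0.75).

Total weld length L_w = 24 in. Treat welds as unit-width lines.
Polar moment about centroid: J = 2[d³/12 + d(b/2)²] = 2[12³/12 + 12×3.75²] = 625.5 in³.
Direct shear f_v = P/L_w = 287 / 24 = 11.96 kip/in (vertical).
Torsion M = P·e = 287 × 6 = 1722 kip·in.
Critical point at (x, y) = (3.75, 6) from centroid. f_tx = M·y/J = 16.52 kip/in; f_ty = M·x/J = 10.32 kip/in.
Resultant f_max = √[f_tx² + (f_v + f_ty)²] = √[16.52² + (11.96 + 10.32)²] = 27.74 kip/in.
Capacity per unit length: φr_n = 0.75 × 0.6 × 90 × (0.707 × 0.75) = 21.48 kip/in.
27.74 > 21.48 → NOT adequate.

f_max ≈ 27.7 kip/in; NOT adequate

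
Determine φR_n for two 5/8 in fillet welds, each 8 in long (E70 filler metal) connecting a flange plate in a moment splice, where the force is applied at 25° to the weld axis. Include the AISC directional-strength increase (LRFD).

E70XX → F_EXX = 70 ksi.
t_e = 0.707 × 0.625 = 0.4419 in; A_we = 0.4419 × 16 = 7.07 in².
Directional factor: 1.0 + 0.5 sin^1.5(25°) = 1.137.
F_nw = 0.6 × 70 × 1.137 = 47.77 ksi.
φR_n = 0.75 × 47.77 × 7.07 = 253.3 kip.

φR_n ≈ 253 kip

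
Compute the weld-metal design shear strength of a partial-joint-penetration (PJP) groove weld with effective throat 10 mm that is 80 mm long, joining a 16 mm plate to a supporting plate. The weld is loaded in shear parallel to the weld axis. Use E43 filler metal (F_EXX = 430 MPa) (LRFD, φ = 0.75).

φR_n ≈ 155 kN

Effective throat (given) t_e = 10 mm.
A_we = 10 × 80 = 800 mm².
F_nw = 0.6 F_EXX = 258 MPa.
φR_n = 0.75 × 258 × 800 × 10⁻³ = 154.8 kN.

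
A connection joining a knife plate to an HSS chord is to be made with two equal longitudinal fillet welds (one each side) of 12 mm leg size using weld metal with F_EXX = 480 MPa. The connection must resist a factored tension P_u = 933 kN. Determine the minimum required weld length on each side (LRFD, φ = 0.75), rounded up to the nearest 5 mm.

L = 255 mm on each side

Throat t_e = 0.707 × 12 = 8.484 mm.
φr_n = 0.75 × 0.6 × 480 × 8.484 × 10⁻³ = 1.833 kN/mm.
L_req = P_u / φr_n = 933 / 1.833 = 509.1 mm total.
Per side: 509.1 / 2 = 254.6 mm.
Round up → use L = 255 mm on each side.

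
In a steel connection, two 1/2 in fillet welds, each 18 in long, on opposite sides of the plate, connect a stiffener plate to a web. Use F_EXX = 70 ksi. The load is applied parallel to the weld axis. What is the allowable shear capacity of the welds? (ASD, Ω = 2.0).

R_n/Ω ≈ 267 kips

Effective throat t_e = 0.707 × 0.5 = 0.3535 in.
Total length L = 36 in; A_we = 0.3535 × 36 = 12.73 in².
F_nw = 0.6 F_EXX = 0.6 × 70 = 42 ksi.
R_n = 42 × 12.73 = 534.5 kips; R_n/Ω = 534.5/2.0 = 267.2 kips.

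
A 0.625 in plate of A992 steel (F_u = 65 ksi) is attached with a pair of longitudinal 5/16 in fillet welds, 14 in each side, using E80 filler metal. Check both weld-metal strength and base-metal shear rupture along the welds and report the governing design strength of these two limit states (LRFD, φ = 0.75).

E80XX → F_EXX = 80 ksi.
t_e = 0.707 × 0.3125 = 0.2209 in; L = 28 in.
Weld metal: φR_n = 0.75 × 0.6 × 80 × 0.2209 × 28 = 222.7 kip.
Base metal (shear rupture): φR_n = 0.75 × 0.6 × 65 × 0.625 × 28 = 511.9 kip.
Governing: weld metal.

φR_n ≈ 223 kip (weld metal governs)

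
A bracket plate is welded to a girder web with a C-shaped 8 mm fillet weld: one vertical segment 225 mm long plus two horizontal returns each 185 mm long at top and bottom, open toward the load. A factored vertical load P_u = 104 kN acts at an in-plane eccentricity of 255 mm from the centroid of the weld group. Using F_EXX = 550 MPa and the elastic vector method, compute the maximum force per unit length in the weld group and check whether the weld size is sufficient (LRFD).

Total weld length L_w = 595 mm. Treat welds as unit-width lines.
Centroid: x̄ = 2×185×92.5 / 595 = 57.52 mm from the vertical weld.
Polar moment about centroid: J = I_x + I_y = [225³/12 + 2×185×112.5²] + [225×57.52² + 2(185³/12 + 185×34.98²)] = 7884000 mm³.
Direct shear f_v = P/L_w = 104×10³ / 595 = 174.8 N/mm (vertical).
Torsion M = P·e = 104×10³ × 255 = 26520000 N·mm.
Critical point at (x, y) = (127.5, 112.5) from centroid. f_tx = M·y/J = 378.4 N/mm; f_ty = M·x/J = 428.8 N/mm.
Resultant f_max = √[f_tx² + (f_v + f_ty)²] = √[378.4² + (174.8 + 428.8)²] = 712.4 N/mm.
Capacity per unit length: φr_n = 0.75 × 0.6 × 550 × (0.707 × 8) = 1400 N/mm.
712.4 ≤ 1400 → adequate.

f_max ≈ 712 N/mm; adequate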